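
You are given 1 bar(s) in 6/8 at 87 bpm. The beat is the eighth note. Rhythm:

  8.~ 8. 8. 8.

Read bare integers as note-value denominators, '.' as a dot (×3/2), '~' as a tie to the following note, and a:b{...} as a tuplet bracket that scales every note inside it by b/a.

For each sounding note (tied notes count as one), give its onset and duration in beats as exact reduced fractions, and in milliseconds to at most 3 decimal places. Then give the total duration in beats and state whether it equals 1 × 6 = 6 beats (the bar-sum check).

1) 0.0ms=0b +2068.966ms=3b
2) 2068.966ms=3b +1034.483ms=3/2b
3) 3103.448ms=9/2b +1034.483ms=3/2b
Σ=6b of 6 (87bpm 6/8) — PASS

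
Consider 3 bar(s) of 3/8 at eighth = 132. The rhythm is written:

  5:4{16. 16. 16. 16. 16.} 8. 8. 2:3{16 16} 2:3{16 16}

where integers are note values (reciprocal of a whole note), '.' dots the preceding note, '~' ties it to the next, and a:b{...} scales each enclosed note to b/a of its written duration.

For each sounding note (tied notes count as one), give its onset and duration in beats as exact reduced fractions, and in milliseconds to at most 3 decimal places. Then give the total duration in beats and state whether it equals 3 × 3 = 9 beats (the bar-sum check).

1) 0.0ms=0b +272.727ms=3/5b
2) 272.727ms=3/5b +272.727ms=3/5b
3) 545.455ms=6/5b +272.727ms=3/5b
4) 818.182ms=9/5b +272.727ms=3/5b
5) 1090.909ms=12/5b +272.727ms=3/5b
6) 1363.636ms=3b +681.818ms=3/2b
7) 2045.455ms=9/2b +681.818ms=3/2b
8) 2727.273ms=6b +340.909ms=3/4b
9) 3068.182ms=27/4b +340.909ms=3/4b
10) 3409.091ms=15/2b +340.909ms=3/4b
11) 3750.0ms=33/4b +340.909ms=3/4b
Σ=9b of 9 (132bpm 3/8) — PASS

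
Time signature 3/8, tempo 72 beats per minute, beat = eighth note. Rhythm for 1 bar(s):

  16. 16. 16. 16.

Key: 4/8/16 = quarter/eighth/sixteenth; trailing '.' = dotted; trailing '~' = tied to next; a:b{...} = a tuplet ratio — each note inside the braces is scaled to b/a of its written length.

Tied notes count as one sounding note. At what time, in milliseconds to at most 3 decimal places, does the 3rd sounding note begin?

1. 0.0ms @ 0 + 625.0ms (3/4)
2. 625.0ms @ 3/4 + 625.0ms (3/4)
3. 1250.0ms @ 3/2 + 625.0ms (3/4)
4. 1875.0ms @ 9/4 + 625.0ms (3/4)

note 3 onset = 3/2b = 1250.0ms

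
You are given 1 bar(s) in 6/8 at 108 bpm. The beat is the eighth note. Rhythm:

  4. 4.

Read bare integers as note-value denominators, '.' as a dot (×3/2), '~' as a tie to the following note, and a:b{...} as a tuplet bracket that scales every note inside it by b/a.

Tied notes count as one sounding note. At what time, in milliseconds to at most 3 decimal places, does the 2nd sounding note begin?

1. 0.0ms @ 0 + 1666.667ms (3)
2. 1666.667ms @ 3 + 1666.667ms (3)

note 2 onset = 3b = 1666.667ms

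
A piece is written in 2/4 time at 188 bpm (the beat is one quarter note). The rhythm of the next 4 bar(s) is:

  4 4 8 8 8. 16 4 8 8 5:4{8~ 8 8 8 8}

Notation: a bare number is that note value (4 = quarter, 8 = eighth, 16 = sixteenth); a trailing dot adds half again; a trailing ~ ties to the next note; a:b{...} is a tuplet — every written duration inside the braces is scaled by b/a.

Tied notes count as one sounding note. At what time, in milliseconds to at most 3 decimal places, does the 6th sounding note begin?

note 6 onset = 15/4b = 1196.809ms

1. 0.0ms @ 0 + 319.149ms (1)
2. 319.149ms @ 1 + 319.149ms (1)
3. 638.298ms @ 2 + 159.574ms (1/2)
4. 797.872ms @ 5/2 + 159.574ms (1/2)
5. 957.447ms @ 3 + 239.362ms (3/4)
6. 1196.809ms @ 15/4 + 79.787ms (1/4)
7. 1276.596ms @ 4 + 319.149ms (1)
8. 1595.745ms @ 5 + 159.574ms (1/2)
9. 1755.319ms @ 11/2 + 159.574ms (1/2)
10. 1914.894ms @ 6 + 255.319ms (4/5)
11. 2170.213ms @ 34/5 + 127.66ms (2/5)
12. 2297.872ms @ 36/5 + 127.66ms (2/5)
13. 2425.532ms @ 38/5 + 127.66ms (2/5)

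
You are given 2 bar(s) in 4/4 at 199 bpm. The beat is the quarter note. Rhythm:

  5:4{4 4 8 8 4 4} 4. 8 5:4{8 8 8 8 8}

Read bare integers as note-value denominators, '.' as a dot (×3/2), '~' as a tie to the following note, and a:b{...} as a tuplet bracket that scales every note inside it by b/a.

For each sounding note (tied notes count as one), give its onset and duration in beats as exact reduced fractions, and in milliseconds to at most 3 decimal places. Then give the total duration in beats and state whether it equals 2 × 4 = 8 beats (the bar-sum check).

1) 0.0ms=0b +241.206ms=4/5b
2) 241.206ms=4/5b +241.206ms=4/5b
3) 482.412ms=8/5b +120.603ms=2/5b
4) 603.015ms=2b +120.603ms=2/5b
5) 723.618ms=12/5b +241.206ms=4/5b
6) 964.824ms=16/5b +241.206ms=4/5b
7) 1206.03ms=4b +452.261ms=3/2b
8) 1658.291ms=11/2b +150.754ms=1/2b
9) 1809.045ms=6b +120.603ms=2/5b
10) 1929.648ms=32/5b +120.603ms=2/5b
11) 2050.251ms=34/5b +120.603ms=2/5b
12) 2170.854ms=36/5b +120.603ms=2/5b
13) 2291.457ms=38/5b +120.603ms=2/5b
Σ=8b of 8 (199bpm 4/4) — PASS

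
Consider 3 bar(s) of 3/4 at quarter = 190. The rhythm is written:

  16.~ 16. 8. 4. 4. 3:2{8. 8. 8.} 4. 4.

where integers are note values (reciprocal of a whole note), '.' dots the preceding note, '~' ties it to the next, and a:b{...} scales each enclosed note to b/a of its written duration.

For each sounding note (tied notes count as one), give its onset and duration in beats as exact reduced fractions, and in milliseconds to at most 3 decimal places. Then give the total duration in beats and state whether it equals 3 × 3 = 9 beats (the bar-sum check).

1) 0.0ms=0b +236.842ms=3/4b
2) 236.842ms=3/4b +236.842ms=3/4b
3) 473.684ms=3/2b +473.684ms=3/2b
4) 947.368ms=3b +473.684ms=3/2b
5) 1421.053ms=9/2b +157.895ms=1/2b
6) 1578.947ms=5b +157.895ms=1/2b
7) 1736.842ms=11/2b +157.895ms=1/2b
8) 1894.737ms=6b +473.684ms=3/2b
9) 2368.421ms=15/2b +473.684ms=3/2b
Σ=9b of 9 (190bpm 3/4) — PASS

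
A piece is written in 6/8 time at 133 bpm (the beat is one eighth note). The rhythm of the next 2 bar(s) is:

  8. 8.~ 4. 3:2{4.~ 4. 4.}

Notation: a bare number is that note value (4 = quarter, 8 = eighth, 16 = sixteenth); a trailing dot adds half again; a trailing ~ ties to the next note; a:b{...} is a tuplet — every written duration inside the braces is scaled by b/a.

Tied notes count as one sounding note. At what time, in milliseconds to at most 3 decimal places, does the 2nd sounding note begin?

note 2 onset = 3/2b = 676.692ms

1. 0.0ms @ 0 + 676.692ms (3/2)
2. 676.692ms @ 3/2 + 2030.075ms (9/2)
3. 2706.767ms @ 6 + 1804.511ms (4)
4. 4511.278ms @ 10 + 902.256ms (2)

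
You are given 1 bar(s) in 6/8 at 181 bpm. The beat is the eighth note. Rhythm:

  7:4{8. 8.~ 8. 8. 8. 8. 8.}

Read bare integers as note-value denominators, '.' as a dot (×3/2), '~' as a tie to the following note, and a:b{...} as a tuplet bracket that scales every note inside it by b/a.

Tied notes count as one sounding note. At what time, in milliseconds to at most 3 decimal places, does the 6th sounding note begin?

note 6 onset = 36/7b = 1704.815ms

1. 0.0ms @ 0 + 284.136ms (6/7)
2. 284.136ms @ 6/7 + 568.272ms (12/7)
3. 852.407ms @ 18/7 + 284.136ms (6/7)
4. 1136.543ms @ 24/7 + 284.136ms (6/7)
5. 1420.679ms @ 30/7 + 284.136ms (6/7)
6. 1704.815ms @ 36/7 + 284.136ms (6/7)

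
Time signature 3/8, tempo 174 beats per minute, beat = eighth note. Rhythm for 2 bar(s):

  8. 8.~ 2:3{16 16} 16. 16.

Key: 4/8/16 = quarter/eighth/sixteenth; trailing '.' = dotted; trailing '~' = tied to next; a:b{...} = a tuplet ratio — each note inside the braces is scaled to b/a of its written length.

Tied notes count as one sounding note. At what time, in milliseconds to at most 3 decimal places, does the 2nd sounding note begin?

note 2 onset = 3/2b = 517.241ms

1. 0.0ms @ 0 + 517.241ms (3/2)
2. 517.241ms @ 3/2 + 775.862ms (9/4)
3. 1293.103ms @ 15/4 + 258.621ms (3/4)
4. 1551.724ms @ 9/2 + 258.621ms (3/4)
5. 1810.345ms @ 21/4 + 258.621ms (3/4)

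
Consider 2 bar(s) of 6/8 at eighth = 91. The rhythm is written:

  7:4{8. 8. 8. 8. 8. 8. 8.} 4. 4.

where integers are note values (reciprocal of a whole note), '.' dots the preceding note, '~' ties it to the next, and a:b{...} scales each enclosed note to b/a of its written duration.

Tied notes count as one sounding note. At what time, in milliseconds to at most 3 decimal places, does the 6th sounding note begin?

1. 0.0ms @ 0 + 565.149ms (6/7)
2. 565.149ms @ 6/7 + 565.149ms (6/7)
3. 1130.298ms @ 12/7 + 565.149ms (6/7)
4. 1695.447ms @ 18/7 + 565.149ms (6/7)
5. 2260.597ms @ 24/7 + 565.149ms (6/7)
6. 2825.746ms @ 30/7 + 565.149ms (6/7)
7. 3390.895ms @ 36/7 + 565.149ms (6/7)
8. 3956.044ms @ 6 + 1978.022ms (3)
9. 5934.066ms @ 9 + 1978.022ms (3)

note 6 onset = 30/7b = 2825.746ms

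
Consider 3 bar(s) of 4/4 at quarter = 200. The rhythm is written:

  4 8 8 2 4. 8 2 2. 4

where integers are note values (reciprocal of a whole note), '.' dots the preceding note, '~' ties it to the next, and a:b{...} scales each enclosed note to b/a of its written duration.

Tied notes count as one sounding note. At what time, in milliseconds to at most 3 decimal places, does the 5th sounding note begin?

1. 0.0ms @ 0 + 300.0ms (1)
2. 300.0ms @ 1 + 150.0ms (1/2)
3. 450.0ms @ 3/2 + 150.0ms (1/2)
4. 600.0ms @ 2 + 600.0ms (2)
5. 1200.0ms @ 4 + 450.0ms (3/2)
6. 1650.0ms @ 11/2 + 150.0ms (1/2)
7. 1800.0ms @ 6 + 600.0ms (2)
8. 2400.0ms @ 8 + 900.0ms (3)
9. 3300.0ms @ 11 + 300.0ms (1)

note 5 onset = 4b = 1200.0ms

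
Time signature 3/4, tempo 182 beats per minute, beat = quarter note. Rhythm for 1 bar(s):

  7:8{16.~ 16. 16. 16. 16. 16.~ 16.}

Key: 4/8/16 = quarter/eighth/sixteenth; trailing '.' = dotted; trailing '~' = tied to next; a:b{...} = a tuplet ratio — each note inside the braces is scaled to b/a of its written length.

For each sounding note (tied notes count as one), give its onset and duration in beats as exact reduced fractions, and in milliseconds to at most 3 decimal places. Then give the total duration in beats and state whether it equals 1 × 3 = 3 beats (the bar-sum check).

1) 0.0ms=0b +282.575ms=6/7b
2) 282.575ms=6/7b +141.287ms=3/7b
3) 423.862ms=9/7b +141.287ms=3/7b
4) 565.149ms=12/7b +141.287ms=3/7b
5) 706.436ms=15/7b +282.575ms=6/7b
Σ=3b of 3 (182bpm 3/4) — PASS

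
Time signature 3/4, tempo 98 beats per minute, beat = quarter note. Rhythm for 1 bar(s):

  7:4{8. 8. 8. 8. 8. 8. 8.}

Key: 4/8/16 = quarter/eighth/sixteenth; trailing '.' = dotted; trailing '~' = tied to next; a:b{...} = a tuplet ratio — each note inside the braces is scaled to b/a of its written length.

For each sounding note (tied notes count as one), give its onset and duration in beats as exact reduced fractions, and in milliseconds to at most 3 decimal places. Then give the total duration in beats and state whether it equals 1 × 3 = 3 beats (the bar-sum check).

1) 0.0ms=0b +262.391ms=3/7b
2) 262.391ms=3/7b +262.391ms=3/7b
3) 524.781ms=6/7b +262.391ms=3/7b
4) 787.172ms=9/7b +262.391ms=3/7b
5) 1049.563ms=12/7b +262.391ms=3/7b
6) 1311.953ms=15/7b +262.391ms=3/7b
7) 1574.344ms=18/7b +262.391ms=3/7b
Σ=3b of 3 (98bpm 3/4) — PASS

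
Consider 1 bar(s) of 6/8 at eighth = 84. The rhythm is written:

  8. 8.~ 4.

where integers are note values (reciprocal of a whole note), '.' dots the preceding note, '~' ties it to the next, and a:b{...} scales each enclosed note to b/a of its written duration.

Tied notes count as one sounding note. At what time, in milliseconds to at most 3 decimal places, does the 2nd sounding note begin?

note 2 onset = 3/2b = 1071.429ms

1. 0.0ms @ 0 + 1071.429ms (3/2)
2. 1071.429ms @ 3/2 + 3214.286ms (9/2)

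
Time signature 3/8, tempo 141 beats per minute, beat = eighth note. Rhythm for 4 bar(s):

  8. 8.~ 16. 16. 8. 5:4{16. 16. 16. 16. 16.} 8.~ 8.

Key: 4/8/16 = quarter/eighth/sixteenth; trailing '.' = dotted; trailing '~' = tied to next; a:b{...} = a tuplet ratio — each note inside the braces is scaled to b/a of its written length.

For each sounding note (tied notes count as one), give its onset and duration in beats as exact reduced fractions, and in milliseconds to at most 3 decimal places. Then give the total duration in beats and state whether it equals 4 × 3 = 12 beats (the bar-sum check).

1) 0.0ms=0b +638.298ms=3/2b
2) 638.298ms=3/2b +957.447ms=9/4b
3) 1595.745ms=15/4b +319.149ms=3/4b
4) 1914.894ms=9/2b +638.298ms=3/2b
5) 2553.191ms=6b +255.319ms=3/5b
6) 2808.511ms=33/5b +255.319ms=3/5b
7) 3063.83ms=36/5b +255.319ms=3/5b
8) 3319.149ms=39/5b +255.319ms=3/5b
9) 3574.468ms=42/5b +255.319ms=3/5b
10) 3829.787ms=9b +1276.596ms=3b
Σ=12b of 12 (141bpm 3/8) — PASS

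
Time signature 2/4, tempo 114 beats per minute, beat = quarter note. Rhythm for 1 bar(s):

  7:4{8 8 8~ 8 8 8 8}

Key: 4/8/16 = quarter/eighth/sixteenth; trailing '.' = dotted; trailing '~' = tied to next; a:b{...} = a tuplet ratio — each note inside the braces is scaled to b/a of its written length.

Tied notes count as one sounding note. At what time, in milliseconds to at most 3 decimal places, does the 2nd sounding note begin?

1. 0.0ms @ 0 + 150.376ms (2/7)
2. 150.376ms @ 2/7 + 150.376ms (2/7)
3. 300.752ms @ 4/7 + 300.752ms (4/7)
4. 601.504ms @ 8/7 + 150.376ms (2/7)
5. 751.88ms @ 10/7 + 150.376ms (2/7)
6. 902.256ms @ 12/7 + 150.376ms (2/7)

note 2 onset = 2/7b = 150.376ms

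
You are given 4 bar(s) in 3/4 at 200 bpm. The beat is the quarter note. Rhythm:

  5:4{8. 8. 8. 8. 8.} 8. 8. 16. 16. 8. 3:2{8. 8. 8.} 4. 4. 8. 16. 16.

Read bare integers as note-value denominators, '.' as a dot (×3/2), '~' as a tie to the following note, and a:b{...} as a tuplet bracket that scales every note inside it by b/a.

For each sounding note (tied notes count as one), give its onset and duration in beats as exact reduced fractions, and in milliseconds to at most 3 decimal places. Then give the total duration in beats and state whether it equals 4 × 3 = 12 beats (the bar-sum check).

1) 0.0ms=0b +180.0ms=3/5b
2) 180.0ms=3/5b +180.0ms=3/5b
3) 360.0ms=6/5b +180.0ms=3/5b
4) 540.0ms=9/5b +180.0ms=3/5b
5) 720.0ms=12/5b +180.0ms=3/5b
6) 900.0ms=3b +225.0ms=3/4b
7) 1125.0ms=15/4b +225.0ms=3/4b
8) 1350.0ms=9/2b +112.5ms=3/8b
9) 1462.5ms=39/8b +112.5ms=3/8b
10) 1575.0ms=21/4b +225.0ms=3/4b
11) 1800.0ms=6b +150.0ms=1/2b
12) 1950.0ms=13/2b +150.0ms=1/2b
13) 2100.0ms=7b +150.0ms=1/2b
14) 2250.0ms=15/2b +450.0ms=3/2b
15) 2700.0ms=9b +450.0ms=3/2b
16) 3150.0ms=21/2b +225.0ms=3/4b
17) 3375.0ms=45/4b +112.5ms=3/8b
18) 3487.5ms=93/8b +112.5ms=3/8b
Σ=12b of 12 (200bpm 3/4) — PASS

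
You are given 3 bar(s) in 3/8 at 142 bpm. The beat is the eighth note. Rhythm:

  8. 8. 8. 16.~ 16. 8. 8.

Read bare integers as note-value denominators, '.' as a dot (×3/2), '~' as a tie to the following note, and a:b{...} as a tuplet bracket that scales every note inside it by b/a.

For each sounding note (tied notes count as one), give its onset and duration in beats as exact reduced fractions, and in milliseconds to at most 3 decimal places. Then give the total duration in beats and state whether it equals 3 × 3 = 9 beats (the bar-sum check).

1) 0.0ms=0b +633.803ms=3/2b
2) 633.803ms=3/2b +633.803ms=3/2b
3) 1267.606ms=3b +633.803ms=3/2b
4) 1901.408ms=9/2b +633.803ms=3/2b
5) 2535.211ms=6b +633.803ms=3/2b
6) 3169.014ms=15/2b +633.803ms=3/2b
Σ=9b of 9 (142bpm 3/8) — PASS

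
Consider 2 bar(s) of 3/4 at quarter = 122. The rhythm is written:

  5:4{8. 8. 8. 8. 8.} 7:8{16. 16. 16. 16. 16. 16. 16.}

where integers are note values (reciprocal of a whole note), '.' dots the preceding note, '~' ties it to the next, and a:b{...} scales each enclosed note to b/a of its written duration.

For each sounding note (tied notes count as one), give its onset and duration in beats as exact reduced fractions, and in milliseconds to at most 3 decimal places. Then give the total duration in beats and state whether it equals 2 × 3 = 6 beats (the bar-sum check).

1) 0.0ms=0b +295.082ms=3/5b
2) 295.082ms=3/5b +295.082ms=3/5b
3) 590.164ms=6/5b +295.082ms=3/5b
4) 885.246ms=9/5b +295.082ms=3/5b
5) 1180.328ms=12/5b +295.082ms=3/5b
6) 1475.41ms=3b +210.773ms=3/7b
7) 1686.183ms=24/7b +210.773ms=3/7b
8) 1896.956ms=27/7b +210.773ms=3/7b
9) 2107.728ms=30/7b +210.773ms=3/7b
10) 2318.501ms=33/7b +210.773ms=3/7b
11) 2529.274ms=36/7b +210.773ms=3/7b
12) 2740.047ms=39/7b +210.773ms=3/7b
Σ=6b of 6 (122bpm 3/4) — PASS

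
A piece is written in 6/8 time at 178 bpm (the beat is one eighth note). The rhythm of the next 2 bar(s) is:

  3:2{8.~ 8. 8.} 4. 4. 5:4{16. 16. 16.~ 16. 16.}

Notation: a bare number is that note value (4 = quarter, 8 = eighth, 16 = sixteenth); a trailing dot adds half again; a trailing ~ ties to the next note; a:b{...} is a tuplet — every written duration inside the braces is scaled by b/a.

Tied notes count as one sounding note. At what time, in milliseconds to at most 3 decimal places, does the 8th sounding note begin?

1. 0.0ms @ 0 + 674.157ms (2)
2. 674.157ms @ 2 + 337.079ms (1)
3. 1011.236ms @ 3 + 1011.236ms (3)
4. 2022.472ms @ 6 + 1011.236ms (3)
5. 3033.708ms @ 9 + 202.247ms (3/5)
6. 3235.955ms @ 48/5 + 202.247ms (3/5)
7. 3438.202ms @ 51/5 + 404.494ms (6/5)
8. 3842.697ms @ 57/5 + 202.247ms (3/5)

note 8 onset = 57/5b = 3842.697ms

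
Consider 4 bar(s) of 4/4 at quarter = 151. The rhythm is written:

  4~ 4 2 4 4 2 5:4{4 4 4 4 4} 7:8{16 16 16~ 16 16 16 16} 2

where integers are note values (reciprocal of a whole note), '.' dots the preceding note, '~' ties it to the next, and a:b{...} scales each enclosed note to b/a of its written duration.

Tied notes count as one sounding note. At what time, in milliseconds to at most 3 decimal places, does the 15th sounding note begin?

1. 0.0ms @ 0 + 794.702ms (2)
2. 794.702ms @ 2 + 794.702ms (2)
3. 1589.404ms @ 4 + 397.351ms (1)
4. 1986.755ms @ 5 + 397.351ms (1)
5. 2384.106ms @ 6 + 794.702ms (2)
6. 3178.808ms @ 8 + 317.881ms (4/5)
7. 3496.689ms @ 44/5 + 317.881ms (4/5)
8. 3814.57ms @ 48/5 + 317.881ms (4/5)
9. 4132.45ms @ 52/5 + 317.881ms (4/5)
10. 4450.331ms @ 56/5 + 317.881ms (4/5)
11. 4768.212ms @ 12 + 113.529ms (2/7)
12. 4881.741ms @ 86/7 + 113.529ms (2/7)
13. 4995.27ms @ 88/7 + 227.058ms (4/7)
14. 5222.327ms @ 92/7 + 113.529ms (2/7)
15. 5335.856ms @ 94/7 + 113.529ms (2/7)
16. 5449.385ms @ 96/7 + 113.529ms (2/7)
17. 5562.914ms @ 14 + 794.702ms (2)

note 15 onset = 94/7b = 5335.856ms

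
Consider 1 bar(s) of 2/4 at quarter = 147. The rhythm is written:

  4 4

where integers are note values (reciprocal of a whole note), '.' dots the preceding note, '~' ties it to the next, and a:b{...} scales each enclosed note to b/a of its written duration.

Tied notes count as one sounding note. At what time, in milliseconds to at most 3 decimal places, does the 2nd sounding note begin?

1. 0.0ms @ 0 + 408.163ms (1)
2. 408.163ms @ 1 + 408.163ms (1)

note 2 onset = 1b = 408.163ms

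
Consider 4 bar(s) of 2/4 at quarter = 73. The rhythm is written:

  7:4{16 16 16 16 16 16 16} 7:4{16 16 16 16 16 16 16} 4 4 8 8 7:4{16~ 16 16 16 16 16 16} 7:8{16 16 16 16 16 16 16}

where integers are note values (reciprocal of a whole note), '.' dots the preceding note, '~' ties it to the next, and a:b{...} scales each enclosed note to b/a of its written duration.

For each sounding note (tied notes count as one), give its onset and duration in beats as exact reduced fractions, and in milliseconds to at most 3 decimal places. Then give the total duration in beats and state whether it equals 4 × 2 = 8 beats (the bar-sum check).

1) 0.0ms=0b +117.417ms=1/7b
2) 117.417ms=1/7b +117.417ms=1/7b
3) 234.834ms=2/7b +117.417ms=1/7b
4) 352.25ms=3/7b +117.417ms=1/7b
5) 469.667ms=4/7b +117.417ms=1/7b
6) 587.084ms=5/7b +117.417ms=1/7b
7) 704.501ms=6/7b +117.417ms=1/7b
8) 821.918ms=1b +117.417ms=1/7b
9) 939.335ms=8/7b +117.417ms=1/7b
10) 1056.751ms=9/7b +117.417ms=1/7b
11) 1174.168ms=10/7b +117.417ms=1/7b
12) 1291.585ms=11/7b +117.417ms=1/7b
13) 1409.002ms=12/7b +117.417ms=1/7b
14) 1526.419ms=13/7b +117.417ms=1/7b
15) 1643.836ms=2b +821.918ms=1b
16) 2465.753ms=3b +821.918ms=1b
17) 3287.671ms=4b +410.959ms=1/2b
18) 3698.63ms=9/2b +410.959ms=1/2b
19) 4109.589ms=5b +234.834ms=2/7b
20) 4344.423ms=37/7b +117.417ms=1/7b
21) 4461.84ms=38/7b +117.417ms=1/7b
22) 4579.256ms=39/7b +117.417ms=1/7b
23) 4696.673ms=40/7b +117.417ms=1/7b
24) 4814.09ms=41/7b +117.417ms=1/7b
25) 4931.507ms=6b +234.834ms=2/7b
26) 5166.341ms=44/7b +234.834ms=2/7b
27) 5401.174ms=46/7b +234.834ms=2/7b
28) 5636.008ms=48/7b +234.834ms=2/7b
29) 5870.841ms=50/7b +234.834ms=2/7b
30) 6105.675ms=52/7b +234.834ms=2/7b
31) 6340.509ms=54/7b +234.834ms=2/7b
Σ=8b of 8 (73bpm 2/4) — PASS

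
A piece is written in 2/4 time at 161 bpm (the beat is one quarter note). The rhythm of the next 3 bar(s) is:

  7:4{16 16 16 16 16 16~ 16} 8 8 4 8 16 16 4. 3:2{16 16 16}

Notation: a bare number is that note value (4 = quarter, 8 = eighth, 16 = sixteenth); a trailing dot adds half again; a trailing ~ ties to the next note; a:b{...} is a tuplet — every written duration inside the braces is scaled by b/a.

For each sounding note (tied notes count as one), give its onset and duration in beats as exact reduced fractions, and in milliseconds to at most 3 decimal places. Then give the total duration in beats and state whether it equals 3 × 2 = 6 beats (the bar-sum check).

1) 0.0ms=0b +53.239ms=1/7b
2) 53.239ms=1/7b +53.239ms=1/7b
3) 106.477ms=2/7b +53.239ms=1/7b
4) 159.716ms=3/7b +53.239ms=1/7b
5) 212.955ms=4/7b +53.239ms=1/7b
6) 266.193ms=5/7b +106.477ms=2/7b
7) 372.671ms=1b +186.335ms=1/2b
8) 559.006ms=3/2b +186.335ms=1/2b
9) 745.342ms=2b +372.671ms=1b
10) 1118.012ms=3b +186.335ms=1/2b
11) 1304.348ms=7/2b +93.168ms=1/4b
12) 1397.516ms=15/4b +93.168ms=1/4b
13) 1490.683ms=4b +559.006ms=3/2b
14) 2049.689ms=11/2b +62.112ms=1/6b
15) 2111.801ms=17/3b +62.112ms=1/6b
16) 2173.913ms=35/6b +62.112ms=1/6b
Σ=6b of 6 (161bpm 2/4) — PASS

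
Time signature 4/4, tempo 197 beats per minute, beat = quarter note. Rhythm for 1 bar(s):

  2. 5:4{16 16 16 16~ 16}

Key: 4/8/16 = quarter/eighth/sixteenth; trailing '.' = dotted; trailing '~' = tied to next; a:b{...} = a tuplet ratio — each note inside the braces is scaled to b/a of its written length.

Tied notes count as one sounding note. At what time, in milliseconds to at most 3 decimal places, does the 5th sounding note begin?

note 5 onset = 18/5b = 1096.447ms

1. 0.0ms @ 0 + 913.706ms (3)
2. 913.706ms @ 3 + 60.914ms (1/5)
3. 974.619ms @ 16/5 + 60.914ms (1/5)
4. 1035.533ms @ 17/5 + 60.914ms (1/5)
5. 1096.447ms @ 18/5 + 121.827ms (2/5)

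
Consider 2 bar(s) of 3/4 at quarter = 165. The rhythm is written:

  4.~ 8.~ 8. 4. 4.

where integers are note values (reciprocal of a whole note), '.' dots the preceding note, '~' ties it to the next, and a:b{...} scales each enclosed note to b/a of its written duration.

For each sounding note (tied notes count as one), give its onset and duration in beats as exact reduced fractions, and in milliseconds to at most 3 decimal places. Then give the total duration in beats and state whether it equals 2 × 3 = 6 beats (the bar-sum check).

1) 0.0ms=0b +1090.909ms=3b
2) 1090.909ms=3b +545.455ms=3/2b
3) 1636.364ms=9/2b +545.455ms=3/2b
Σ=6b of 6 (165bpm 3/4) — PASS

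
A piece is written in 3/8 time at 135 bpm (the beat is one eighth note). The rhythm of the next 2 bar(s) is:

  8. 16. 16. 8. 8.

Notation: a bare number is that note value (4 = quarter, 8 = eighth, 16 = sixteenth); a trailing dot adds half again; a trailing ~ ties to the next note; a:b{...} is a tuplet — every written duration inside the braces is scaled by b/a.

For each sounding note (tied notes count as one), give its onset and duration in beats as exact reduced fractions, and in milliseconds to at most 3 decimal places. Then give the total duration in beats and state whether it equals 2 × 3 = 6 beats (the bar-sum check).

1) 0.0ms=0b +666.667ms=3/2b
2) 666.667ms=3/2b +333.333ms=3/4b
3) 1000.0ms=9/4b +333.333ms=3/4b
4) 1333.333ms=3b +666.667ms=3/2b
5) 2000.0ms=9/2b +666.667ms=3/2b
Σ=6b of 6 (135bpm 3/8) — PASS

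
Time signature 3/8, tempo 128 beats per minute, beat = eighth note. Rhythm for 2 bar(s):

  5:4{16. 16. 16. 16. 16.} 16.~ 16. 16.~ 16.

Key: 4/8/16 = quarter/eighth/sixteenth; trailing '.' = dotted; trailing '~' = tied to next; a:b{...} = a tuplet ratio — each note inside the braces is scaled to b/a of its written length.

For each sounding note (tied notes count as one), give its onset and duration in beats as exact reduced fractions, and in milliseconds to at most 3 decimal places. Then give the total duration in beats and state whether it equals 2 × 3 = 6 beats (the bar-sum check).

1) 0.0ms=0b +281.25ms=3/5b
2) 281.25ms=3/5b +281.25ms=3/5b
3) 562.5ms=6/5b +281.25ms=3/5b
4) 843.75ms=9/5b +281.25ms=3/5b
5) 1125.0ms=12/5b +281.25ms=3/5b
6) 1406.25ms=3b +703.125ms=3/2b
7) 2109.375ms=9/2b +703.125ms=3/2b
Σ=6b of 6 (128bpm 3/8) — PASS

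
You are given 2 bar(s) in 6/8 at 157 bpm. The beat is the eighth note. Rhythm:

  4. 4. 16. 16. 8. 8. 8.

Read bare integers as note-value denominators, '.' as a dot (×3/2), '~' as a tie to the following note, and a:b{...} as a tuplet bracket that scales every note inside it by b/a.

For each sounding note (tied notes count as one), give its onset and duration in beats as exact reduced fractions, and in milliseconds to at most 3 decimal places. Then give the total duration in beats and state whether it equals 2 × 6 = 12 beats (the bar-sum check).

1) 0.0ms=0b +1146.497ms=3b
2) 1146.497ms=3b +1146.497ms=3b
3) 2292.994ms=6b +286.624ms=3/4b
4) 2579.618ms=27/4b +286.624ms=3/4b
5) 2866.242ms=15/2b +573.248ms=3/2b
6) 3439.49ms=9b +573.248ms=3/2b
7) 4012.739ms=21/2b +573.248ms=3/2b
Σ=12b of 12 (157bpm 6/8) — PASS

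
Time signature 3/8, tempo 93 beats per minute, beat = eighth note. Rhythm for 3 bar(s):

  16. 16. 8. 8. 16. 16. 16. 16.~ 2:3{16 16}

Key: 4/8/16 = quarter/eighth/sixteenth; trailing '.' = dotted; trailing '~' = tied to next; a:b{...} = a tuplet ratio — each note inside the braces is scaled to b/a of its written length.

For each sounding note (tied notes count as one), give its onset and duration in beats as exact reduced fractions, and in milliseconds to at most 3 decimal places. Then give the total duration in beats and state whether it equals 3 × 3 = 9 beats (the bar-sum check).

1) 0.0ms=0b +483.871ms=3/4b
2) 483.871ms=3/4b +483.871ms=3/4b
3) 967.742ms=3/2b +967.742ms=3/2b
4) 1935.484ms=3b +967.742ms=3/2b
5) 2903.226ms=9/2b +483.871ms=3/4b
6) 3387.097ms=21/4b +483.871ms=3/4b
7) 3870.968ms=6b +483.871ms=3/4b
8) 4354.839ms=27/4b +967.742ms=3/2b
9) 5322.581ms=33/4b +483.871ms=3/4b
Σ=9b of 9 (93bpm 3/8) — PASS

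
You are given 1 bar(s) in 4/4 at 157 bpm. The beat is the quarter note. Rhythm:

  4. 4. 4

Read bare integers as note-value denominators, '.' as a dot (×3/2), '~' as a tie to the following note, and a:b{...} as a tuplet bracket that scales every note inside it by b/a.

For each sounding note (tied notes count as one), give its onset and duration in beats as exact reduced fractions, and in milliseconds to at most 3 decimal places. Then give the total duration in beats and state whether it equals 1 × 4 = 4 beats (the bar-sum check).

1) 0.0ms=0b +573.248ms=3/2b
2) 573.248ms=3/2b +573.248ms=3/2b
3) 1146.497ms=3b +382.166ms=1b
Σ=4b of 4 (157bpm 4/4) — PASS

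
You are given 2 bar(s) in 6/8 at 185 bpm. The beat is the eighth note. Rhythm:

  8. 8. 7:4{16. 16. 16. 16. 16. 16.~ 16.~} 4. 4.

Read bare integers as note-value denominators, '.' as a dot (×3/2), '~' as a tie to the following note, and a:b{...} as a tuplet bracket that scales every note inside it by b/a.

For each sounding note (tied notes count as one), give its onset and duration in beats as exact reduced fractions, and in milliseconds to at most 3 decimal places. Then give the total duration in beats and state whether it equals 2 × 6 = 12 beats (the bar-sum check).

1) 0.0ms=0b +486.486ms=3/2b
2) 486.486ms=3/2b +486.486ms=3/2b
3) 972.973ms=3b +138.996ms=3/7b
4) 1111.969ms=24/7b +138.996ms=3/7b
5) 1250.965ms=27/7b +138.996ms=3/7b
6) 1389.961ms=30/7b +138.996ms=3/7b
7) 1528.958ms=33/7b +138.996ms=3/7b
8) 1667.954ms=36/7b +1250.965ms=27/7b
9) 2918.919ms=9b +972.973ms=3b
Σ=12b of 12 (185bpm 6/8) — PASS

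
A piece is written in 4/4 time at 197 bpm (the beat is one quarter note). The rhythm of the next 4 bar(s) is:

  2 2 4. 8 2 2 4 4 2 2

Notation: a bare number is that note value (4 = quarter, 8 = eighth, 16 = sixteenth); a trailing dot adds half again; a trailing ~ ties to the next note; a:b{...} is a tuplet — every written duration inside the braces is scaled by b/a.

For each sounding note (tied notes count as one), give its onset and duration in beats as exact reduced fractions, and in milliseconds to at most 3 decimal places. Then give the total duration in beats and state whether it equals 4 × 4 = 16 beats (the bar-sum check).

1) 0.0ms=0b +609.137ms=2b
2) 609.137ms=2b +609.137ms=2b
3) 1218.274ms=4b +456.853ms=3/2b
4) 1675.127ms=11/2b +152.284ms=1/2b
5) 1827.411ms=6b +609.137ms=2b
6) 2436.548ms=8b +609.137ms=2b
7) 3045.685ms=10b +304.569ms=1b
8) 3350.254ms=11b +304.569ms=1b
9) 3654.822ms=12b +609.137ms=2b
10) 4263.959ms=14b +609.137ms=2b
Σ=16b of 16 (197bpm 4/4) — PASS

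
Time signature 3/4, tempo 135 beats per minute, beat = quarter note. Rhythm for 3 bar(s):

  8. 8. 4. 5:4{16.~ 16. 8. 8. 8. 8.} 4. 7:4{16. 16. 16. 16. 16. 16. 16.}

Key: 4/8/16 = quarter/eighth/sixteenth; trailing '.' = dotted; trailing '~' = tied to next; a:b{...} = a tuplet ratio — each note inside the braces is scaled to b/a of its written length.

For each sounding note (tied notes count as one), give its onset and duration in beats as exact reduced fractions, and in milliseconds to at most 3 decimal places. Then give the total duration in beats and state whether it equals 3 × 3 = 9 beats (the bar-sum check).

1) 0.0ms=0b +333.333ms=3/4b
2) 333.333ms=3/4b +333.333ms=3/4b
3) 666.667ms=3/2b +666.667ms=3/2b
4) 1333.333ms=3b +266.667ms=3/5b
5) 1600.0ms=18/5b +266.667ms=3/5b
6) 1866.667ms=21/5b +266.667ms=3/5b
7) 2133.333ms=24/5b +266.667ms=3/5b
8) 2400.0ms=27/5b +266.667ms=3/5b
9) 2666.667ms=6b +666.667ms=3/2b
10) 3333.333ms=15/2b +95.238ms=3/14b
11) 3428.571ms=54/7b +95.238ms=3/14b
12) 3523.81ms=111/14b +95.238ms=3/14b
13) 3619.048ms=57/7b +95.238ms=3/14b
14) 3714.286ms=117/14b +95.238ms=3/14b
15) 3809.524ms=60/7b +95.238ms=3/14b
16) 3904.762ms=123/14b +95.238ms=3/14b
Σ=9b of 9 (135bpm 3/4) — PASS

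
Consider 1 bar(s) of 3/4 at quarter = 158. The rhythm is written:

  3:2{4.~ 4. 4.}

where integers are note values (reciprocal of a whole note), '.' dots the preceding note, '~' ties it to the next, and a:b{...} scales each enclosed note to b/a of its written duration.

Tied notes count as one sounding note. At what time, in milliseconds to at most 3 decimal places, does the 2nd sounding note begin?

1. 0.0ms @ 0 + 759.494ms (2)
2. 759.494ms @ 2 + 379.747ms (1)

note 2 onset = 2b = 759.494ms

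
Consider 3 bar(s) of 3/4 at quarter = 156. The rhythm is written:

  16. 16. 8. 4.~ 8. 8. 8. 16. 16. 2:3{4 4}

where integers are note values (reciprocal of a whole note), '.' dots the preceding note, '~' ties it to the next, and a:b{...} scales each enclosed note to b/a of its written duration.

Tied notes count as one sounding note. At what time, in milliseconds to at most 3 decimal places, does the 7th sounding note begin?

note 7 onset = 21/4b = 2019.231ms

1. 0.0ms @ 0 + 144.231ms (3/8)
2. 144.231ms @ 3/8 + 144.231ms (3/8)
3. 288.462ms @ 3/4 + 288.462ms (3/4)
4. 576.923ms @ 3/2 + 865.385ms (9/4)
5. 1442.308ms @ 15/4 + 288.462ms (3/4)
6. 1730.769ms @ 9/2 + 288.462ms (3/4)
7. 2019.231ms @ 21/4 + 144.231ms (3/8)
8. 2163.462ms @ 45/8 + 144.231ms (3/8)
9. 2307.692ms @ 6 + 576.923ms (3/2)
10. 2884.615ms @ 15/2 + 576.923ms (3/2)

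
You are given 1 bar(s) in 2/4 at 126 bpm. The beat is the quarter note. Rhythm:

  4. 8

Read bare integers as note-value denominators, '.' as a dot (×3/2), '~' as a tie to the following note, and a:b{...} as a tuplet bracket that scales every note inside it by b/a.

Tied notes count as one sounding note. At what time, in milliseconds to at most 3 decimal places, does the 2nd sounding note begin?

1. 0.0ms @ 0 + 714.286ms (3/2)
2. 714.286ms @ 3/2 + 238.095ms (1/2)

note 2 onset = 3/2b = 714.286ms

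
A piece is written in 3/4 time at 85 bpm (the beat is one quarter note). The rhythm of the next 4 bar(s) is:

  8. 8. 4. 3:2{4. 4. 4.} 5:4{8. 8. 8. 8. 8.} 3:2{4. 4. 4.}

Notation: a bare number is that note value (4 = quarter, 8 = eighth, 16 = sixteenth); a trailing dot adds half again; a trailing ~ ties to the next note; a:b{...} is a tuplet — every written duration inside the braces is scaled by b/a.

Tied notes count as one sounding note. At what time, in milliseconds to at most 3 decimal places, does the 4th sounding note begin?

note 4 onset = 3b = 2117.647ms

1. 0.0ms @ 0 + 529.412ms (3/4)
2. 529.412ms @ 3/4 + 529.412ms (3/4)
3. 1058.824ms @ 3/2 + 1058.824ms (3/2)
4. 2117.647ms @ 3 + 705.882ms (1)
5. 2823.529ms @ 4 + 705.882ms (1)
6. 3529.412ms @ 5 + 705.882ms (1)
7. 4235.294ms @ 6 + 423.529ms (3/5)
8. 4658.824ms @ 33/5 + 423.529ms (3/5)
9. 5082.353ms @ 36/5 + 423.529ms (3/5)
10. 5505.882ms @ 39/5 + 423.529ms (3/5)
11. 5929.412ms @ 42/5 + 423.529ms (3/5)
12. 6352.941ms @ 9 + 705.882ms (1)
13. 7058.824ms @ 10 + 705.882ms (1)
14. 7764.706ms @ 11 + 705.882ms (1)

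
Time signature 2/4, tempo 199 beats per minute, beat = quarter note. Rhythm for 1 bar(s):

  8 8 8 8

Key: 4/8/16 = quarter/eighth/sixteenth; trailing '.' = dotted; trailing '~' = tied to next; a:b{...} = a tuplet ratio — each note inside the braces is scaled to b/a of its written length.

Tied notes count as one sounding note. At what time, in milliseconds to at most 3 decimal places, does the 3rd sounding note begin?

note 3 onset = 1b = 301.508ms

1. 0.0ms @ 0 + 150.754ms (1/2)
2. 150.754ms @ 1/2 + 150.754ms (1/2)
3. 301.508ms @ 1 + 150.754ms (1/2)
4. 452.261ms @ 3/2 + 150.754ms (1/2)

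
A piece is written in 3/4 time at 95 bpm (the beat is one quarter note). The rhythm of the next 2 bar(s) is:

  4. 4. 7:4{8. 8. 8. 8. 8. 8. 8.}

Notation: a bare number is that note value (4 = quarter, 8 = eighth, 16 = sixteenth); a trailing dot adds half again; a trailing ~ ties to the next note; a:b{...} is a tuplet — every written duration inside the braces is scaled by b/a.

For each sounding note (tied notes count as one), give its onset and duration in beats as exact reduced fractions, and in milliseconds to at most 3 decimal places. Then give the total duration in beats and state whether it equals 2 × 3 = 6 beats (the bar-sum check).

1) 0.0ms=0b +947.368ms=3/2b
2) 947.368ms=3/2b +947.368ms=3/2b
3) 1894.737ms=3b +270.677ms=3/7b
4) 2165.414ms=24/7b +270.677ms=3/7b
5) 2436.09ms=27/7b +270.677ms=3/7b
6) 2706.767ms=30/7b +270.677ms=3/7b
7) 2977.444ms=33/7b +270.677ms=3/7b
8) 3248.12ms=36/7b +270.677ms=3/7b
9) 3518.797ms=39/7b +270.677ms=3/7b
Σ=6b of 6 (95bpm 3/4) — PASS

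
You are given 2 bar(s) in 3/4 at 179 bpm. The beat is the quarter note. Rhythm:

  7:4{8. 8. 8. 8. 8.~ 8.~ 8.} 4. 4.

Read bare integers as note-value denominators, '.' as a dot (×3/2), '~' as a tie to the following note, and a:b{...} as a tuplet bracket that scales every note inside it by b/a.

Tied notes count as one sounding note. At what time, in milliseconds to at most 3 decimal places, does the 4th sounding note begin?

1. 0.0ms @ 0 + 143.655ms (3/7)
2. 143.655ms @ 3/7 + 143.655ms (3/7)
3. 287.31ms @ 6/7 + 143.655ms (3/7)
4. 430.966ms @ 9/7 + 143.655ms (3/7)
5. 574.621ms @ 12/7 + 430.966ms (9/7)
6. 1005.587ms @ 3 + 502.793ms (3/2)
7. 1508.38ms @ 9/2 + 502.793ms (3/2)

note 4 onset = 9/7b = 430.966ms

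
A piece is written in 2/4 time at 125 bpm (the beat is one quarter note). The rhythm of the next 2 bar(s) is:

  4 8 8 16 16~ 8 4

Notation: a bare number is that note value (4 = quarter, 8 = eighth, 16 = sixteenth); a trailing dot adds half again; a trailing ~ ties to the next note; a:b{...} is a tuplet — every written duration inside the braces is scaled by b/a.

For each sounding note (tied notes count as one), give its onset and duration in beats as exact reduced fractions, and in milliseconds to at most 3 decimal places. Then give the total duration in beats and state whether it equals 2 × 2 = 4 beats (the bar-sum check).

1) 0.0ms=0b +480.0ms=1b
2) 480.0ms=1b +240.0ms=1/2b
3) 720.0ms=3/2b +240.0ms=1/2b
4) 960.0ms=2b +120.0ms=1/4b
5) 1080.0ms=9/4b +360.0ms=3/4b
6) 1440.0ms=3b +480.0ms=1b
Σ=4b of 4 (125bpm 2/4) — PASS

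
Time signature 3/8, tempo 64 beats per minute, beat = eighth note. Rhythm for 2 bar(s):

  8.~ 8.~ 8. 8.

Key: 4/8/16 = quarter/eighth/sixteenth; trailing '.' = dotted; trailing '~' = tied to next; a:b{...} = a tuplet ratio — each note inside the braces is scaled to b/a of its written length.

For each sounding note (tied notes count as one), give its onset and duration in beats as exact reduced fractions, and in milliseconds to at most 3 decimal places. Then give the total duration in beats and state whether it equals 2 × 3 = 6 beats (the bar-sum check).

1) 0.0ms=0b +4218.75ms=9/2b
2) 4218.75ms=9/2b +1406.25ms=3/2b
Σ=6b of 6 (64bpm 3/8) — PASS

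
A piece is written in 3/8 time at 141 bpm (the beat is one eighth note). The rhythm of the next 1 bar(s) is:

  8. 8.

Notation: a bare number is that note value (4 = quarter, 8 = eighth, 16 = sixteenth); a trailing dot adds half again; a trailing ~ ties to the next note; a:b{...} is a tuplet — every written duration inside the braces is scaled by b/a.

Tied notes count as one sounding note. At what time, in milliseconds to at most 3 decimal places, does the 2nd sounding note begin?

note 2 onset = 3/2b = 638.298ms

1. 0.0ms @ 0 + 638.298ms (3/2)
2. 638.298ms @ 3/2 + 638.298ms (3/2)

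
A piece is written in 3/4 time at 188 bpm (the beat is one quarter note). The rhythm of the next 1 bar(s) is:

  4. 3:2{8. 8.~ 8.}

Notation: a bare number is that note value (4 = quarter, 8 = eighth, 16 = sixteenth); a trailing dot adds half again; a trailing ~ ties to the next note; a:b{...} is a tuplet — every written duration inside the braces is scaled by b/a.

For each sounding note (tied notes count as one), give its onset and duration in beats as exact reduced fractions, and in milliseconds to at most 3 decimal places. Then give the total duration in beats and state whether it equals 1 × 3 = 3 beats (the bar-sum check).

1) 0.0ms=0b +478.723ms=3/2b
2) 478.723ms=3/2b +159.574ms=1/2b
3) 638.298ms=2b +319.149ms=1b
Σ=3b of 3 (188bpm 3/4) — PASS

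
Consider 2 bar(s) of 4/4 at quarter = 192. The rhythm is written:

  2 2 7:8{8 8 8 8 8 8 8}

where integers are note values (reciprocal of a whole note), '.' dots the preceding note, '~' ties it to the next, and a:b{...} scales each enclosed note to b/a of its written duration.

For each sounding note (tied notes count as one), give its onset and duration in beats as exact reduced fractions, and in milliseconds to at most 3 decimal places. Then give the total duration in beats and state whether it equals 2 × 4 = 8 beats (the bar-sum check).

1) 0.0ms=0b +625.0ms=2b
2) 625.0ms=2b +625.0ms=2b
3) 1250.0ms=4b +178.571ms=4/7b
4) 1428.571ms=32/7b +178.571ms=4/7b
5) 1607.143ms=36/7b +178.571ms=4/7b
6) 1785.714ms=40/7b +178.571ms=4/7b
7) 1964.286ms=44/7b +178.571ms=4/7b
8) 2142.857ms=48/7b +178.571ms=4/7b
9) 2321.429ms=52/7b +178.571ms=4/7b
Σ=8b of 8 (192bpm 4/4) — PASS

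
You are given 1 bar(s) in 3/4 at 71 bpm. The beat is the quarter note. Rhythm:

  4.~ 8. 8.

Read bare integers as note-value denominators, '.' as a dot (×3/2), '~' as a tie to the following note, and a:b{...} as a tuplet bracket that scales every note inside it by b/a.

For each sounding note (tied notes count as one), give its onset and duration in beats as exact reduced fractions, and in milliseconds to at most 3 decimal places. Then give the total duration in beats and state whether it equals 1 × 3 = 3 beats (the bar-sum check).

1) 0.0ms=0b +1901.408ms=9/4b
2) 1901.408ms=9/4b +633.803ms=3/4b
Σ=3b of 3 (71bpm 3/4) — PASS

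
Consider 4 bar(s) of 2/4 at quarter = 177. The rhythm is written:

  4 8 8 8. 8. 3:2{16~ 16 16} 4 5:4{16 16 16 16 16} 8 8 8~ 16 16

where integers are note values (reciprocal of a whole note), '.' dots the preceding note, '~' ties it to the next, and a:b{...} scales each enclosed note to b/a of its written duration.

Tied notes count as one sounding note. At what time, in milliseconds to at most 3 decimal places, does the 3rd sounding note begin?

note 3 onset = 3/2b = 508.475ms

1. 0.0ms @ 0 + 338.983ms (1)
2. 338.983ms @ 1 + 169.492ms (1/2)
3. 508.475ms @ 3/2 + 169.492ms (1/2)
4. 677.966ms @ 2 + 254.237ms (3/4)
5. 932.203ms @ 11/4 + 254.237ms (3/4)
6. 1186.441ms @ 7/2 + 112.994ms (1/3)
7. 1299.435ms @ 23/6 + 56.497ms (1/6)
8. 1355.932ms @ 4 + 338.983ms (1)
9. 1694.915ms @ 5 + 67.797ms (1/5)
10. 1762.712ms @ 26/5 + 67.797ms (1/5)
11. 1830.508ms @ 27/5 + 67.797ms (1/5)
12. 1898.305ms @ 28/5 + 67.797ms (1/5)
13. 1966.102ms @ 29/5 + 67.797ms (1/5)
14. 2033.898ms @ 6 + 169.492ms (1/2)
15. 2203.39ms @ 13/2 + 169.492ms (1/2)
16. 2372.881ms @ 7 + 254.237ms (3/4)
17. 2627.119ms @ 31/4 + 84.746ms (1/4)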